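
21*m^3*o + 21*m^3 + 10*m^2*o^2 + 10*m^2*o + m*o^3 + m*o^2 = (3*m + o)*(7*m + o)*(m*o + m)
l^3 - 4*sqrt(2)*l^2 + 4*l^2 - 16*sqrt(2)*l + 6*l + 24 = (l + 4)*(l - 3*sqrt(2))*(l - sqrt(2))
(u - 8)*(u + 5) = u^2 - 3*u - 40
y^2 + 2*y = y*(y + 2)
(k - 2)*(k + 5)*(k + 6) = k^3 + 9*k^2 + 8*k - 60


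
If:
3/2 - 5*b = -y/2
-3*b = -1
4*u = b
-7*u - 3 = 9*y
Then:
No Solution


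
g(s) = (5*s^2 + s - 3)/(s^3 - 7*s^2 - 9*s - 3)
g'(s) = (10*s + 1)/(s^3 - 7*s^2 - 9*s - 3) + (-3*s^2 + 14*s + 9)*(5*s^2 + s - 3)/(s^3 - 7*s^2 - 9*s - 3)^2 = (-5*s^4 - 2*s^3 - 29*s^2 - 72*s - 30)/(s^6 - 14*s^5 + 31*s^4 + 120*s^3 + 123*s^2 + 54*s + 9)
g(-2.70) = -0.62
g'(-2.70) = -0.11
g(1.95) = -0.45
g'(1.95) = -0.23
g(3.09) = -0.70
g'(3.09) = -0.22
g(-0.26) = 2.54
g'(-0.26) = -9.99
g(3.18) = -0.72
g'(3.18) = -0.23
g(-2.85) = -0.61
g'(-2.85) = -0.10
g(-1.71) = -0.76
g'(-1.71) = -0.14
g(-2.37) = -0.66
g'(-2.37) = -0.13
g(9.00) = 5.27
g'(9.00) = -6.13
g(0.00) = 1.00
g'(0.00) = -3.33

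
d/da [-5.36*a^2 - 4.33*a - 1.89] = -10.72*a - 4.33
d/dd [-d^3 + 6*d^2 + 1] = 3*d*(4 - d)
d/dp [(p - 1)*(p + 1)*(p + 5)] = 3*p^2 + 10*p - 1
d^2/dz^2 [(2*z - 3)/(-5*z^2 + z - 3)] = 2*(-(2*z - 3)*(10*z - 1)^2 + (30*z - 17)*(5*z^2 - z + 3))/(5*z^2 - z + 3)^3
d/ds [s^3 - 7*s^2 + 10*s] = 3*s^2 - 14*s + 10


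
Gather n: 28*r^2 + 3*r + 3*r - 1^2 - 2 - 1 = 28*r^2 + 6*r - 4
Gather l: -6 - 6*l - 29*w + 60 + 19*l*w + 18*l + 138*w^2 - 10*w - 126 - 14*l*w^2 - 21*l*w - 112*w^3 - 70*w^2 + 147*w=l*(-14*w^2 - 2*w + 12) - 112*w^3 + 68*w^2 + 108*w - 72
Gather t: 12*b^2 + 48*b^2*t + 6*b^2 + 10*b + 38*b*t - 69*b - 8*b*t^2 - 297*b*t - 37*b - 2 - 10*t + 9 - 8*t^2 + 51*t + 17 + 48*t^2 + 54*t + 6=18*b^2 - 96*b + t^2*(40 - 8*b) + t*(48*b^2 - 259*b + 95) + 30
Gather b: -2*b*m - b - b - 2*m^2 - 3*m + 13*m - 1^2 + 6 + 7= b*(-2*m - 2) - 2*m^2 + 10*m + 12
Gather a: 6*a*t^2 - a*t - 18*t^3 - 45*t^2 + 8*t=a*(6*t^2 - t) - 18*t^3 - 45*t^2 + 8*t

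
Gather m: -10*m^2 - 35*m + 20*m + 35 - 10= -10*m^2 - 15*m + 25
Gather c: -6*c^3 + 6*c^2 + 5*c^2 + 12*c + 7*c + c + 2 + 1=-6*c^3 + 11*c^2 + 20*c + 3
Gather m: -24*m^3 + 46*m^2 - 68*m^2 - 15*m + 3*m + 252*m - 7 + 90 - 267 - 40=-24*m^3 - 22*m^2 + 240*m - 224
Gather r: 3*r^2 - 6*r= 3*r^2 - 6*r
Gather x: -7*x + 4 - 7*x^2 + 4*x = -7*x^2 - 3*x + 4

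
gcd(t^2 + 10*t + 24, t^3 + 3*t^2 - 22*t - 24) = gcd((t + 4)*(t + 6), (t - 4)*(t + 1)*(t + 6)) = t + 6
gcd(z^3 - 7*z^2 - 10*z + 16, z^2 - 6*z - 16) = z^2 - 6*z - 16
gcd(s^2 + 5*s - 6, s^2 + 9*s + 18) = s + 6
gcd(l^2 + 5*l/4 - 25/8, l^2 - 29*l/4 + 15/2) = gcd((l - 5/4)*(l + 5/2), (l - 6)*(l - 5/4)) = l - 5/4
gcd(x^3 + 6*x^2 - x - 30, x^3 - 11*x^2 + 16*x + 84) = 1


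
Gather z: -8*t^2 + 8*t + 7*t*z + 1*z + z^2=-8*t^2 + 8*t + z^2 + z*(7*t + 1)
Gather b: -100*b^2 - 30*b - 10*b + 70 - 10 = -100*b^2 - 40*b + 60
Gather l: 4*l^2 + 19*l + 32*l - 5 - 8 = 4*l^2 + 51*l - 13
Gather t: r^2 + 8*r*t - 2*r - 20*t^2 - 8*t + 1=r^2 - 2*r - 20*t^2 + t*(8*r - 8) + 1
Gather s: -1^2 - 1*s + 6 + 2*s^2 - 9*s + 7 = 2*s^2 - 10*s + 12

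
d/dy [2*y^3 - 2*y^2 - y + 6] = 6*y^2 - 4*y - 1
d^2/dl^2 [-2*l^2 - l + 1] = -4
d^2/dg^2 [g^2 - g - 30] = 2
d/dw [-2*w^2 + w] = 1 - 4*w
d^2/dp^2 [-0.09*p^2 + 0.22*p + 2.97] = -0.180000000000000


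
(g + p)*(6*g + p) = 6*g^2 + 7*g*p + p^2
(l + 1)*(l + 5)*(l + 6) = l^3 + 12*l^2 + 41*l + 30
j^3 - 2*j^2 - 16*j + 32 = (j - 4)*(j - 2)*(j + 4)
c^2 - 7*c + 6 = (c - 6)*(c - 1)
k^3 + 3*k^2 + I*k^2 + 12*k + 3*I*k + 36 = (k + 3)*(k - 3*I)*(k + 4*I)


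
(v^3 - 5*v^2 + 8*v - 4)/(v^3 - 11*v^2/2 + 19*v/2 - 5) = 2*(v - 2)/(2*v - 5)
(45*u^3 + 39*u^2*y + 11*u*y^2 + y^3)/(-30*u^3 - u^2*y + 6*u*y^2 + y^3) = (3*u + y)/(-2*u + y)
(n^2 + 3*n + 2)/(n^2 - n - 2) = (n + 2)/(n - 2)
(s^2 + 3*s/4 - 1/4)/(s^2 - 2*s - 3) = (s - 1/4)/(s - 3)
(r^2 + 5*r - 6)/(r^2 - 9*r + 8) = (r + 6)/(r - 8)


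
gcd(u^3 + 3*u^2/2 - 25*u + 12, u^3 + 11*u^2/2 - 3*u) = u^2 + 11*u/2 - 3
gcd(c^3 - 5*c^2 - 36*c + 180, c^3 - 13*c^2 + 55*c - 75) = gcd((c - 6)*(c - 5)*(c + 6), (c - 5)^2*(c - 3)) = c - 5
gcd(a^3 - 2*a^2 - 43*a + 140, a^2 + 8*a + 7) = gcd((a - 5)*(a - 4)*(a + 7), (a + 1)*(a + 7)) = a + 7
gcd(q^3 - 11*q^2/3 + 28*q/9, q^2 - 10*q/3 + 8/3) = q - 4/3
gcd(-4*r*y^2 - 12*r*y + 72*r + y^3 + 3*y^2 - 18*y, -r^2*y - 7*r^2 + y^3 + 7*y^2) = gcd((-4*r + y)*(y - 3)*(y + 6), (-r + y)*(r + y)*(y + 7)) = 1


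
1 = 1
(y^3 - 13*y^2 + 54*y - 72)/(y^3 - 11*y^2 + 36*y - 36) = (y - 4)/(y - 2)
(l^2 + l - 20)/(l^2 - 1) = (l^2 + l - 20)/(l^2 - 1)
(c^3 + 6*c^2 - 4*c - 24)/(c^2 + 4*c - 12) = c + 2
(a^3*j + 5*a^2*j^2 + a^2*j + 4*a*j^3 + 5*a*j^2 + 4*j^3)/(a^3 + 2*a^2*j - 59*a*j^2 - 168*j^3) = j*(a^3 + 5*a^2*j + a^2 + 4*a*j^2 + 5*a*j + 4*j^2)/(a^3 + 2*a^2*j - 59*a*j^2 - 168*j^3)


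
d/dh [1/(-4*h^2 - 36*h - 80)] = (2*h + 9)/(4*(h^2 + 9*h + 20)^2)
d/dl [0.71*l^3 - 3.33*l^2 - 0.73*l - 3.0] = 2.13*l^2 - 6.66*l - 0.73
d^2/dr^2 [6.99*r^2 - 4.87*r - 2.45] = 13.9800000000000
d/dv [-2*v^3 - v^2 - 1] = 2*v*(-3*v - 1)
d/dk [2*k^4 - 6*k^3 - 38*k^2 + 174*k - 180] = 8*k^3 - 18*k^2 - 76*k + 174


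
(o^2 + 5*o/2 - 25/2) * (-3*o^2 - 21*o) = -3*o^4 - 57*o^3/2 - 15*o^2 + 525*o/2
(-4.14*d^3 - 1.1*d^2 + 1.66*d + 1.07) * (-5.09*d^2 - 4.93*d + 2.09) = 21.0726*d^5 + 26.0092*d^4 - 11.679*d^3 - 15.9291*d^2 - 1.8057*d + 2.2363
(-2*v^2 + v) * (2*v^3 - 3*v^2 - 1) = -4*v^5 + 8*v^4 - 3*v^3 + 2*v^2 - v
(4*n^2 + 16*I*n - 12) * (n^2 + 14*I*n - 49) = 4*n^4 + 72*I*n^3 - 432*n^2 - 952*I*n + 588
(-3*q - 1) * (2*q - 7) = -6*q^2 + 19*q + 7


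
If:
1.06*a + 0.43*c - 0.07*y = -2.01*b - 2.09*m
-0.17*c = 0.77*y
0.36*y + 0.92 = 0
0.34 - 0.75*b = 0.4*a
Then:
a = 174.166666666667*m + 505.6174291939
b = -92.8888888888889*m - 269.20929557008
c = 11.58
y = -2.56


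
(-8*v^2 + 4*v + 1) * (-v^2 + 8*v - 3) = 8*v^4 - 68*v^3 + 55*v^2 - 4*v - 3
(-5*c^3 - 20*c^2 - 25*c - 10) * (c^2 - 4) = -5*c^5 - 20*c^4 - 5*c^3 + 70*c^2 + 100*c + 40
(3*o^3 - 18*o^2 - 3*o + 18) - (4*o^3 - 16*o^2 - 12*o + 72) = -o^3 - 2*o^2 + 9*o - 54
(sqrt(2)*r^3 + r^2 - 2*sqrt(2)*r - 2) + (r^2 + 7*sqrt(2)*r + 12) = sqrt(2)*r^3 + 2*r^2 + 5*sqrt(2)*r + 10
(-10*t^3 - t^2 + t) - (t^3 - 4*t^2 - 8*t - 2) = -11*t^3 + 3*t^2 + 9*t + 2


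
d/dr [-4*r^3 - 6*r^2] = 12*r*(-r - 1)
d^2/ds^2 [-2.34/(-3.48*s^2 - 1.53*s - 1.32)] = (-56.676672*s^2 - 24.918192*s + 2.34*(6.96*s + 1.53)*(13.92*s + 3.06) - 21.498048)/(3.48*s^2 + 1.53*s + 1.32)^3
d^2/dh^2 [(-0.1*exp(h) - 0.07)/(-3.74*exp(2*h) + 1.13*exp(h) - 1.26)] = (1.39876*exp(4*h) + 4.339148*exp(3*h) - 3.714942*exp(2*h) - 1.087709*exp(h) + 0.258426)*exp(h)/(52.313624*exp(6*h) - 47.417964*exp(5*h) + 67.199946*exp(4*h) - 33.392969*exp(3*h) + 22.639554*exp(2*h) - 5.381964*exp(h) + 2.000376)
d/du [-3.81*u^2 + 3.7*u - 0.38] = 3.7 - 7.62*u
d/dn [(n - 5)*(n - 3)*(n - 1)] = 3*n^2 - 18*n + 23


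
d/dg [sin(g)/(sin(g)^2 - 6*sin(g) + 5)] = (cos(g)^2 + 4)*cos(g)/((sin(g) - 5)^2*(sin(g) - 1)^2)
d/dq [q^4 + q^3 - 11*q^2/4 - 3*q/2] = 4*q^3 + 3*q^2 - 11*q/2 - 3/2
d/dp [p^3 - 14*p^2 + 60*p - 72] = 3*p^2 - 28*p + 60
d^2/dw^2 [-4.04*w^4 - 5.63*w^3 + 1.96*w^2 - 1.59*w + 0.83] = -48.48*w^2 - 33.78*w + 3.92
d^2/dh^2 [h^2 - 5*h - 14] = 2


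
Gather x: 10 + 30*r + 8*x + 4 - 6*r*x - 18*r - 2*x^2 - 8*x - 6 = -6*r*x + 12*r - 2*x^2 + 8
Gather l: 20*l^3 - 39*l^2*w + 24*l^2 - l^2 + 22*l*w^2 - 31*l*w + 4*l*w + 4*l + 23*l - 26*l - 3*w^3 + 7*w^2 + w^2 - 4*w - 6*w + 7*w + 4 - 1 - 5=20*l^3 + l^2*(23 - 39*w) + l*(22*w^2 - 27*w + 1) - 3*w^3 + 8*w^2 - 3*w - 2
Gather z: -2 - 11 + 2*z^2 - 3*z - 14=2*z^2 - 3*z - 27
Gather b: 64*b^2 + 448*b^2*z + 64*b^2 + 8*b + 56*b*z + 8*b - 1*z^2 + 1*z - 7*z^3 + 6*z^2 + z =b^2*(448*z + 128) + b*(56*z + 16) - 7*z^3 + 5*z^2 + 2*z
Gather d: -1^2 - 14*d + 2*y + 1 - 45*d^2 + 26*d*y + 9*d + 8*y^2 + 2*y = -45*d^2 + d*(26*y - 5) + 8*y^2 + 4*y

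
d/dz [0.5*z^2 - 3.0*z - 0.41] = 1.0*z - 3.0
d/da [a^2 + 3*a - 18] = 2*a + 3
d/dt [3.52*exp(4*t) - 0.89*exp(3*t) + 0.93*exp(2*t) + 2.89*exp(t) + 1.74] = (14.08*exp(3*t) - 2.67*exp(2*t) + 1.86*exp(t) + 2.89)*exp(t)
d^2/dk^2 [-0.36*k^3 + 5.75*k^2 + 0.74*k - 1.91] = 11.5 - 2.16*k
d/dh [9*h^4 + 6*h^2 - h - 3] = 36*h^3 + 12*h - 1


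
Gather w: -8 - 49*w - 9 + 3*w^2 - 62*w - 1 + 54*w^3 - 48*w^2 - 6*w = 54*w^3 - 45*w^2 - 117*w - 18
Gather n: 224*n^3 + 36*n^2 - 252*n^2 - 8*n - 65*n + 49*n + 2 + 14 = 224*n^3 - 216*n^2 - 24*n + 16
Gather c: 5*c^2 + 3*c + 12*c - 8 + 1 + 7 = 5*c^2 + 15*c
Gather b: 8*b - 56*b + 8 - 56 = -48*b - 48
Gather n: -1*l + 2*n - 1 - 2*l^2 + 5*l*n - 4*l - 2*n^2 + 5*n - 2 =-2*l^2 - 5*l - 2*n^2 + n*(5*l + 7) - 3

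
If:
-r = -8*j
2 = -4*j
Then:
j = -1/2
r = -4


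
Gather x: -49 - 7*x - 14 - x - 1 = -8*x - 64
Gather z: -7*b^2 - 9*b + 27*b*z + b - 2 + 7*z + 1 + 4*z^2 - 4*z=-7*b^2 - 8*b + 4*z^2 + z*(27*b + 3) - 1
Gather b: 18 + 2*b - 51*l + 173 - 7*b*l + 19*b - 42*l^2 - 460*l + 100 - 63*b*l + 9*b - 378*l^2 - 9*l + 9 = b*(30 - 70*l) - 420*l^2 - 520*l + 300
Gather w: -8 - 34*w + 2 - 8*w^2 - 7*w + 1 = -8*w^2 - 41*w - 5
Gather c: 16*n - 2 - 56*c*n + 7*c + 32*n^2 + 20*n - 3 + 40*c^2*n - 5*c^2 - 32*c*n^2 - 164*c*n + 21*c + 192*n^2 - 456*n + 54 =c^2*(40*n - 5) + c*(-32*n^2 - 220*n + 28) + 224*n^2 - 420*n + 49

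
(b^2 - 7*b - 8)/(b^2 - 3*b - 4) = (b - 8)/(b - 4)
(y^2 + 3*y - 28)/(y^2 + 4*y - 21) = (y - 4)/(y - 3)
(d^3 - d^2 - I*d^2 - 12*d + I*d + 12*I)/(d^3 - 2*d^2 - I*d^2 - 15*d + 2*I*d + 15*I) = (d - 4)/(d - 5)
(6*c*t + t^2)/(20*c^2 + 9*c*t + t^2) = t*(6*c + t)/(20*c^2 + 9*c*t + t^2)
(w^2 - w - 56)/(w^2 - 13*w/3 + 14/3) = 3*(w^2 - w - 56)/(3*w^2 - 13*w + 14)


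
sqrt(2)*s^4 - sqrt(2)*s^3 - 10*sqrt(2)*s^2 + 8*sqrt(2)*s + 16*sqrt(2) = (s - 2)*(s - 2*sqrt(2))*(s + 2*sqrt(2))*(sqrt(2)*s + sqrt(2))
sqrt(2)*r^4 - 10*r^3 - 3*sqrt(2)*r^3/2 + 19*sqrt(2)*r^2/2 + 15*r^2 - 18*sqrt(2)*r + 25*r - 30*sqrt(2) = (r - 5/2)*(r - 3*sqrt(2))*(r - 2*sqrt(2))*(sqrt(2)*r + sqrt(2))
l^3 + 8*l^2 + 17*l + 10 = (l + 1)*(l + 2)*(l + 5)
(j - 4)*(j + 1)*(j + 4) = j^3 + j^2 - 16*j - 16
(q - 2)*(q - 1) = q^2 - 3*q + 2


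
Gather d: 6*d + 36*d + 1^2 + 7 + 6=42*d + 14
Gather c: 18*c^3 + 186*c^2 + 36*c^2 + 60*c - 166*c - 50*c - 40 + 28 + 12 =18*c^3 + 222*c^2 - 156*c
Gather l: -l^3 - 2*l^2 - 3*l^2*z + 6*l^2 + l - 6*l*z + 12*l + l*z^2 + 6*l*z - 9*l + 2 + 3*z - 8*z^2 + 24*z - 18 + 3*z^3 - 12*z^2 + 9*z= -l^3 + l^2*(4 - 3*z) + l*(z^2 + 4) + 3*z^3 - 20*z^2 + 36*z - 16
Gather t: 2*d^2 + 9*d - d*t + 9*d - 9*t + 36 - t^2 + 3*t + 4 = 2*d^2 + 18*d - t^2 + t*(-d - 6) + 40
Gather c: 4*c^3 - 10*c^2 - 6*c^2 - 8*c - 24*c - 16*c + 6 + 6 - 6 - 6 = 4*c^3 - 16*c^2 - 48*c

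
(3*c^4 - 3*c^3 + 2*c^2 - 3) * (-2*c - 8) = -6*c^5 - 18*c^4 + 20*c^3 - 16*c^2 + 6*c + 24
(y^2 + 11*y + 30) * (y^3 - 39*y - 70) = y^5 + 11*y^4 - 9*y^3 - 499*y^2 - 1940*y - 2100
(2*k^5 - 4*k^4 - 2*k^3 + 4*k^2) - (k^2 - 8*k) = 2*k^5 - 4*k^4 - 2*k^3 + 3*k^2 + 8*k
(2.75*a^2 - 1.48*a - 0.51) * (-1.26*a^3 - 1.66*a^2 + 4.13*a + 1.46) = -3.465*a^5 - 2.7002*a^4 + 14.4569*a^3 - 1.2508*a^2 - 4.2671*a - 0.7446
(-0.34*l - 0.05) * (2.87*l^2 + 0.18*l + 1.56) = -0.9758*l^3 - 0.2047*l^2 - 0.5394*l - 0.078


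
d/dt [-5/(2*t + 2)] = 5/(2*(t + 1)^2)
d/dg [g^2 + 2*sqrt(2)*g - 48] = 2*g + 2*sqrt(2)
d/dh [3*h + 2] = 3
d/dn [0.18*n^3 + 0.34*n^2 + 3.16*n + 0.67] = 0.54*n^2 + 0.68*n + 3.16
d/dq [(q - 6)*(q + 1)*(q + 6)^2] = 4*q^3 + 21*q^2 - 60*q - 252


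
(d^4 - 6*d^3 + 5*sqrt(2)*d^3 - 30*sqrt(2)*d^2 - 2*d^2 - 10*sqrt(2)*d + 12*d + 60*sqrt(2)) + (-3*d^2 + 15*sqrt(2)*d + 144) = d^4 - 6*d^3 + 5*sqrt(2)*d^3 - 30*sqrt(2)*d^2 - 5*d^2 + 5*sqrt(2)*d + 12*d + 60*sqrt(2) + 144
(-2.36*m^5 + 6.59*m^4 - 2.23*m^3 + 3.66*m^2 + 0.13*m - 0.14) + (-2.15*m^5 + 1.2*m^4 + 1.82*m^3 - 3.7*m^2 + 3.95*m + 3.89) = -4.51*m^5 + 7.79*m^4 - 0.41*m^3 - 0.04*m^2 + 4.08*m + 3.75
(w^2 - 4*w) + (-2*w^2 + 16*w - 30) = -w^2 + 12*w - 30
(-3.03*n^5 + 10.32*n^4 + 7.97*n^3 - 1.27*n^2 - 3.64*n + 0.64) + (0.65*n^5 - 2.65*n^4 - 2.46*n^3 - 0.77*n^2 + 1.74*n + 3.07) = -2.38*n^5 + 7.67*n^4 + 5.51*n^3 - 2.04*n^2 - 1.9*n + 3.71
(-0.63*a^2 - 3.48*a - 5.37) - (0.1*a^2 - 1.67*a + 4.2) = -0.73*a^2 - 1.81*a - 9.57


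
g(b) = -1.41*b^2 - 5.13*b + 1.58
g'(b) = -2.82*b - 5.13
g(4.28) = -46.21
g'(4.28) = -17.20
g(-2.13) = 6.11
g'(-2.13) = 0.88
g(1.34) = -7.83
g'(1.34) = -8.91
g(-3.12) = 3.86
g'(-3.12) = 3.67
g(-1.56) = 6.15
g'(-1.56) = -0.73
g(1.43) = -8.64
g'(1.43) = -9.16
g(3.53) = -34.10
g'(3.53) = -15.08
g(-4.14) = -1.35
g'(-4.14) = 6.54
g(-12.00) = -139.90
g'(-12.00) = 28.71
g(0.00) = 1.58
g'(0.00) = -5.13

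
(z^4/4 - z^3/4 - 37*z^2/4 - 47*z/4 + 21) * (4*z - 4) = z^5 - 2*z^4 - 36*z^3 - 10*z^2 + 131*z - 84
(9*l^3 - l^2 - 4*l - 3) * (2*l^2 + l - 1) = 18*l^5 + 7*l^4 - 18*l^3 - 9*l^2 + l + 3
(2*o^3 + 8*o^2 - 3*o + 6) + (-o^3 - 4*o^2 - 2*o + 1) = o^3 + 4*o^2 - 5*o + 7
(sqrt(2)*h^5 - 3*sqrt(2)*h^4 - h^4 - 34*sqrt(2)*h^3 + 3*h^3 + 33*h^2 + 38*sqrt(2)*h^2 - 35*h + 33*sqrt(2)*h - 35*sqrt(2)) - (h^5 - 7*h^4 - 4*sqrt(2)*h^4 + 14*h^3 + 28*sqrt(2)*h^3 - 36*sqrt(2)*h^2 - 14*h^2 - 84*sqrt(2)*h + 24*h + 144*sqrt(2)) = -h^5 + sqrt(2)*h^5 + sqrt(2)*h^4 + 6*h^4 - 62*sqrt(2)*h^3 - 11*h^3 + 47*h^2 + 74*sqrt(2)*h^2 - 59*h + 117*sqrt(2)*h - 179*sqrt(2)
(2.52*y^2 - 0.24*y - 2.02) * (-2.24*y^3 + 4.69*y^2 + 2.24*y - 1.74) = -5.6448*y^5 + 12.3564*y^4 + 9.044*y^3 - 14.3962*y^2 - 4.1072*y + 3.5148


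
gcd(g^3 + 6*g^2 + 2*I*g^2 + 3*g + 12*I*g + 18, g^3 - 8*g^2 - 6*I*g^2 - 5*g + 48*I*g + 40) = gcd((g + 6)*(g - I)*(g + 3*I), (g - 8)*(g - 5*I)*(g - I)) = g - I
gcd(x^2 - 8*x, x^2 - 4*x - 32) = x - 8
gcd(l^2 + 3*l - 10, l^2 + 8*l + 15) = l + 5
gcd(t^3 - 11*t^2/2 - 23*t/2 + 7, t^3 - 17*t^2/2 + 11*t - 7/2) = t^2 - 15*t/2 + 7/2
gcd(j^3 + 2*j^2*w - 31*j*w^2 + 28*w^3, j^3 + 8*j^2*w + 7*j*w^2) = j + 7*w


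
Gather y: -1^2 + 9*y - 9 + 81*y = 90*y - 10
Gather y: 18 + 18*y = 18*y + 18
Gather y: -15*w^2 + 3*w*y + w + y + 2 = -15*w^2 + w + y*(3*w + 1) + 2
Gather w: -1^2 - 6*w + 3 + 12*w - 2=6*w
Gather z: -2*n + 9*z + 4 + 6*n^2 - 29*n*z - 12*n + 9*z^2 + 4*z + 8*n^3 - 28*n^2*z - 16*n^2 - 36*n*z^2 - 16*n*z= 8*n^3 - 10*n^2 - 14*n + z^2*(9 - 36*n) + z*(-28*n^2 - 45*n + 13) + 4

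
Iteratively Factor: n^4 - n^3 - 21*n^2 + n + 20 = (n - 1)*(n^3 - 21*n - 20) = (n - 1)*(n + 4)*(n^2 - 4*n - 5) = (n - 1)*(n + 1)*(n + 4)*(n - 5)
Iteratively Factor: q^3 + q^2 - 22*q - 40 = (q + 2)*(q^2 - q - 20) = (q - 5)*(q + 2)*(q + 4)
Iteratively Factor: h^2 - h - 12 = (h - 4)*(h + 3)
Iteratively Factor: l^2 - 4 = (l + 2)*(l - 2)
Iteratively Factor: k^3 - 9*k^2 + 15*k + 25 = (k - 5)*(k^2 - 4*k - 5) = (k - 5)^2*(k + 1)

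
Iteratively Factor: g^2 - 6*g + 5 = (g - 1)*(g - 5)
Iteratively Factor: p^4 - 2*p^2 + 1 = (p + 1)*(p^3 - p^2 - p + 1) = (p + 1)^2*(p^2 - 2*p + 1) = (p - 1)*(p + 1)^2*(p - 1)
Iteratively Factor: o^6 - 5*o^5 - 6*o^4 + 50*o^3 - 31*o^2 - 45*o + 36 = (o + 3)*(o^5 - 8*o^4 + 18*o^3 - 4*o^2 - 19*o + 12) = (o - 1)*(o + 3)*(o^4 - 7*o^3 + 11*o^2 + 7*o - 12) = (o - 1)*(o + 1)*(o + 3)*(o^3 - 8*o^2 + 19*o - 12) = (o - 1)^2*(o + 1)*(o + 3)*(o^2 - 7*o + 12) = (o - 3)*(o - 1)^2*(o + 1)*(o + 3)*(o - 4)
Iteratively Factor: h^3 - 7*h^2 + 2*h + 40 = (h - 4)*(h^2 - 3*h - 10) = (h - 5)*(h - 4)*(h + 2)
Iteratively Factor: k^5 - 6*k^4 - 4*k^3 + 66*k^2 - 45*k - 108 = (k + 1)*(k^4 - 7*k^3 + 3*k^2 + 63*k - 108) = (k - 3)*(k + 1)*(k^3 - 4*k^2 - 9*k + 36) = (k - 3)^2*(k + 1)*(k^2 - k - 12) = (k - 4)*(k - 3)^2*(k + 1)*(k + 3)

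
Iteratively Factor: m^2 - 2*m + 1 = (m - 1)*(m - 1)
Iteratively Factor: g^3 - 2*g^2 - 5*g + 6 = (g + 2)*(g^2 - 4*g + 3) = (g - 3)*(g + 2)*(g - 1)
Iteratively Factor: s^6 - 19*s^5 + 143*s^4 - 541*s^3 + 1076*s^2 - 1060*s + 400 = (s - 4)*(s^5 - 15*s^4 + 83*s^3 - 209*s^2 + 240*s - 100) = (s - 5)*(s - 4)*(s^4 - 10*s^3 + 33*s^2 - 44*s + 20) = (s - 5)^2*(s - 4)*(s^3 - 5*s^2 + 8*s - 4) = (s - 5)^2*(s - 4)*(s - 2)*(s^2 - 3*s + 2) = (s - 5)^2*(s - 4)*(s - 2)*(s - 1)*(s - 2)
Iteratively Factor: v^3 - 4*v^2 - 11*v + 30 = (v - 5)*(v^2 + v - 6) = (v - 5)*(v + 3)*(v - 2)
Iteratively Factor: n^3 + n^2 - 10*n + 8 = (n + 4)*(n^2 - 3*n + 2) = (n - 1)*(n + 4)*(n - 2)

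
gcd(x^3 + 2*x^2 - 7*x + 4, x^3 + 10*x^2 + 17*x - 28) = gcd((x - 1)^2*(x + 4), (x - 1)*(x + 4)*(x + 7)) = x^2 + 3*x - 4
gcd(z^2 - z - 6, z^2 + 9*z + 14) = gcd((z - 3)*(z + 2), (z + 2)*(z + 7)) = z + 2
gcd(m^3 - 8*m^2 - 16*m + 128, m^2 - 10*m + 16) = m - 8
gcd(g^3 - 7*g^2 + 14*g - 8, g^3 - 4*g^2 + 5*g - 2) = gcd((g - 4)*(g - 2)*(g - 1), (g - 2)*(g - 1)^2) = g^2 - 3*g + 2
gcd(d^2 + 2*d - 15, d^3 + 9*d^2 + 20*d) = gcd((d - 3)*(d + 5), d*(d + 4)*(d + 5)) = d + 5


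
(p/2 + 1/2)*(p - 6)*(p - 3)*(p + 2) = p^4/2 - 3*p^3 - 7*p^2/2 + 18*p + 18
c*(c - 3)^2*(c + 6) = c^4 - 27*c^2 + 54*c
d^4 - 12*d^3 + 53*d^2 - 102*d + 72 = (d - 4)*(d - 3)^2*(d - 2)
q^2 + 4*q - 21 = (q - 3)*(q + 7)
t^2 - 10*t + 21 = (t - 7)*(t - 3)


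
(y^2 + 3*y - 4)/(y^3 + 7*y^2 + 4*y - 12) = (y + 4)/(y^2 + 8*y + 12)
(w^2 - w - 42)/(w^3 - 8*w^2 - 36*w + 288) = (w - 7)/(w^2 - 14*w + 48)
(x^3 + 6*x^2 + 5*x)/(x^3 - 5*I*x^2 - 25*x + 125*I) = x*(x + 1)/(x^2 - 5*x*(1 + I) + 25*I)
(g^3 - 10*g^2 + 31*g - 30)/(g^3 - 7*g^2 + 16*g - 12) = (g - 5)/(g - 2)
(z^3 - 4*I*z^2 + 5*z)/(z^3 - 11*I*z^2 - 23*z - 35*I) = z/(z - 7*I)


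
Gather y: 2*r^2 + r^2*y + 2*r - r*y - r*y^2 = 2*r^2 - r*y^2 + 2*r + y*(r^2 - r)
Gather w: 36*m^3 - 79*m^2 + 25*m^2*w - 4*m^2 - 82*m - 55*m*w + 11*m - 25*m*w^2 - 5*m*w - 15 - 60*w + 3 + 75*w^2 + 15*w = 36*m^3 - 83*m^2 - 71*m + w^2*(75 - 25*m) + w*(25*m^2 - 60*m - 45) - 12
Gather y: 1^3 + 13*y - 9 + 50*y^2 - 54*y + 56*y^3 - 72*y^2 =56*y^3 - 22*y^2 - 41*y - 8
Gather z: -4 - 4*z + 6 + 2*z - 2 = -2*z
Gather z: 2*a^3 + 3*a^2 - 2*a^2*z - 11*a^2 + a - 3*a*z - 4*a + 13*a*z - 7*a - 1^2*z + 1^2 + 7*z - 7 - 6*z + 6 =2*a^3 - 8*a^2 - 10*a + z*(-2*a^2 + 10*a)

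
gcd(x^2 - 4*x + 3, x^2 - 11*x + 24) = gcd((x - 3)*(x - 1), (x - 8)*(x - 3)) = x - 3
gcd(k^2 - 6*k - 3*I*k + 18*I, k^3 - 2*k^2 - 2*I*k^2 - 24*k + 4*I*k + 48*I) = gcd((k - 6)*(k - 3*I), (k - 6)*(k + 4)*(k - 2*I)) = k - 6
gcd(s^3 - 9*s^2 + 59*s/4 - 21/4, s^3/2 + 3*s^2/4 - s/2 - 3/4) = 1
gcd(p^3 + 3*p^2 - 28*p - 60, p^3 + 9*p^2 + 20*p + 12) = p^2 + 8*p + 12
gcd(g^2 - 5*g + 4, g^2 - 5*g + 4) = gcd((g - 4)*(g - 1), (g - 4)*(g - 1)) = g^2 - 5*g + 4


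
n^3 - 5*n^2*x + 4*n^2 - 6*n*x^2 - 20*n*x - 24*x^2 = (n + 4)*(n - 6*x)*(n + x)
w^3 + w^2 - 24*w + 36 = (w - 3)*(w - 2)*(w + 6)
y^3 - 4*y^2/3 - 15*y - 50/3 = (y - 5)*(y + 5/3)*(y + 2)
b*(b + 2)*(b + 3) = b^3 + 5*b^2 + 6*b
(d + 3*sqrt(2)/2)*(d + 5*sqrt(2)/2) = d^2 + 4*sqrt(2)*d + 15/2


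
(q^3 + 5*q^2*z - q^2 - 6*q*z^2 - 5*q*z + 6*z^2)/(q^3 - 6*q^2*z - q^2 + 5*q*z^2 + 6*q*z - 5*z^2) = (-q - 6*z)/(-q + 5*z)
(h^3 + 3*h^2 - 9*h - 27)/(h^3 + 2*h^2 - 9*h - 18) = (h + 3)/(h + 2)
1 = 1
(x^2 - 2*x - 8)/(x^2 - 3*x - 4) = (x + 2)/(x + 1)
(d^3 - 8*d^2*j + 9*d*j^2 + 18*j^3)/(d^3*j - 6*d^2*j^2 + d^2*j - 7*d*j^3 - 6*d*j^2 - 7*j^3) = (d^2 - 9*d*j + 18*j^2)/(j*(d^2 - 7*d*j + d - 7*j))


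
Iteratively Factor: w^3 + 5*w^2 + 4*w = (w)*(w^2 + 5*w + 4) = w*(w + 1)*(w + 4)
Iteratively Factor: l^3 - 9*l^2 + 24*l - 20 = (l - 5)*(l^2 - 4*l + 4) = (l - 5)*(l - 2)*(l - 2)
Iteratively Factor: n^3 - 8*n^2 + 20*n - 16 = (n - 2)*(n^2 - 6*n + 8) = (n - 4)*(n - 2)*(n - 2)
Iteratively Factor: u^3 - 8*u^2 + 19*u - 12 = (u - 3)*(u^2 - 5*u + 4) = (u - 4)*(u - 3)*(u - 1)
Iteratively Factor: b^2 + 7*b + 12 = (b + 4)*(b + 3)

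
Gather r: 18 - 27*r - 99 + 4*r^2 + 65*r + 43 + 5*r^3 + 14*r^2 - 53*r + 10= 5*r^3 + 18*r^2 - 15*r - 28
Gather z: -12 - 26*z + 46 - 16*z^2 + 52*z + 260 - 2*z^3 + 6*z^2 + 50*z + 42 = -2*z^3 - 10*z^2 + 76*z + 336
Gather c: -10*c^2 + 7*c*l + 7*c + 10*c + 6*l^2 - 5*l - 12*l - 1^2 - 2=-10*c^2 + c*(7*l + 17) + 6*l^2 - 17*l - 3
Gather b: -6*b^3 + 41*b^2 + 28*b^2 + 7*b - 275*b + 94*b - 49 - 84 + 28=-6*b^3 + 69*b^2 - 174*b - 105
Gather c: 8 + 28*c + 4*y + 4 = 28*c + 4*y + 12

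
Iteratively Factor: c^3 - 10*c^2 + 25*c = (c - 5)*(c^2 - 5*c) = (c - 5)^2*(c)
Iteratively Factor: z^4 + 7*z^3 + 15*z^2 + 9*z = (z + 1)*(z^3 + 6*z^2 + 9*z) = (z + 1)*(z + 3)*(z^2 + 3*z) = z*(z + 1)*(z + 3)*(z + 3)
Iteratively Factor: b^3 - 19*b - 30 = (b + 3)*(b^2 - 3*b - 10) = (b - 5)*(b + 3)*(b + 2)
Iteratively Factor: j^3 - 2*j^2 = (j)*(j^2 - 2*j) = j*(j - 2)*(j)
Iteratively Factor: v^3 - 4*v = (v)*(v^2 - 4) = v*(v + 2)*(v - 2)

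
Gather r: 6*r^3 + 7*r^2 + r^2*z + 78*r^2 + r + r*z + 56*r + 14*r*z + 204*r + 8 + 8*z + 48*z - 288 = 6*r^3 + r^2*(z + 85) + r*(15*z + 261) + 56*z - 280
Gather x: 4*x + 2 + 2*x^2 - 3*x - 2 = 2*x^2 + x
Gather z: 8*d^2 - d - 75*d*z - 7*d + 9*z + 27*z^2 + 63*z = 8*d^2 - 8*d + 27*z^2 + z*(72 - 75*d)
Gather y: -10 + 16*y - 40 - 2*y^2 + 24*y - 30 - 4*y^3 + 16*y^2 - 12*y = -4*y^3 + 14*y^2 + 28*y - 80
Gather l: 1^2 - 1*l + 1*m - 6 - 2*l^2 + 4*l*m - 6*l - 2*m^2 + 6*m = -2*l^2 + l*(4*m - 7) - 2*m^2 + 7*m - 5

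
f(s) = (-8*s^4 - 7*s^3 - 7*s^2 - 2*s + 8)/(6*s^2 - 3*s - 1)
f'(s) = (3 - 12*s)*(-8*s^4 - 7*s^3 - 7*s^2 - 2*s + 8)/(6*s^2 - 3*s - 1)^2 + (-32*s^3 - 21*s^2 - 14*s - 2)/(6*s^2 - 3*s - 1)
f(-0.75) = 1.29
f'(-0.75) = 5.56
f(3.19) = -22.29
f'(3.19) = -10.16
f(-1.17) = -0.28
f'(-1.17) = 2.99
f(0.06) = -6.78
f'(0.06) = 15.87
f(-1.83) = -2.38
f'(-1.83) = 3.66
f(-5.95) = -38.30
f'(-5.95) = 14.09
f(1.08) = -7.99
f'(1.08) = -0.87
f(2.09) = -12.85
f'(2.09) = -6.94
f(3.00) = -20.41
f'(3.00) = -9.62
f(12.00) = -216.45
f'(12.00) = -33.82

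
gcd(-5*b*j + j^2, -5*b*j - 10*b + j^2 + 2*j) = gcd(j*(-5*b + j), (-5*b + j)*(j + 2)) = 5*b - j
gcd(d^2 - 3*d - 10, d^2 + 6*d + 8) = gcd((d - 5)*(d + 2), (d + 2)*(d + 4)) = d + 2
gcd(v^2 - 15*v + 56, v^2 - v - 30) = 1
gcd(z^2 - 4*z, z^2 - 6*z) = z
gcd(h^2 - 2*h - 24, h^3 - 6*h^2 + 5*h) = 1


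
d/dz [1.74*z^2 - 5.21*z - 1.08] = 3.48*z - 5.21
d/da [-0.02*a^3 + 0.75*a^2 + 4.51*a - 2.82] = -0.06*a^2 + 1.5*a + 4.51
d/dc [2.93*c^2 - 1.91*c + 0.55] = 5.86*c - 1.91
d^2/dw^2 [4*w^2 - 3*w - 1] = 8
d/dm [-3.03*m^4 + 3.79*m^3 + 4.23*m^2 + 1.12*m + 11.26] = -12.12*m^3 + 11.37*m^2 + 8.46*m + 1.12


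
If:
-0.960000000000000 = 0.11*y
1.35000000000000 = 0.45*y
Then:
No Solution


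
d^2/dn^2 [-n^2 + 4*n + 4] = -2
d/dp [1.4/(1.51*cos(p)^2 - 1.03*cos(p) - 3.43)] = (4.228*cos(p) - 1.442)*sin(p)/(-1.51*cos(p)^2 + 1.03*cos(p) + 3.43)^2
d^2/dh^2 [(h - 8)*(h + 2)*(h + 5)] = 6*h - 2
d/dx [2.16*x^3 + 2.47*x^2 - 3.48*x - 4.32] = 6.48*x^2 + 4.94*x - 3.48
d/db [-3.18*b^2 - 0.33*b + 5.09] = -6.36*b - 0.33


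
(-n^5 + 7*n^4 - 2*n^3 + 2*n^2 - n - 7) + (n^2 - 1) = -n^5 + 7*n^4 - 2*n^3 + 3*n^2 - n - 8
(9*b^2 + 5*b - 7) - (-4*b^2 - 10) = 13*b^2 + 5*b + 3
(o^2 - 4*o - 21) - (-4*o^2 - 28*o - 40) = 5*o^2 + 24*o + 19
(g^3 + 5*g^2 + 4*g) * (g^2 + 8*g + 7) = g^5 + 13*g^4 + 51*g^3 + 67*g^2 + 28*g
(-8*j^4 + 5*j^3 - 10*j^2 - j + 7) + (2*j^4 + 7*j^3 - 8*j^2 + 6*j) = -6*j^4 + 12*j^3 - 18*j^2 + 5*j + 7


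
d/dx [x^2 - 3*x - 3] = 2*x - 3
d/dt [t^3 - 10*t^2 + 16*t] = 3*t^2 - 20*t + 16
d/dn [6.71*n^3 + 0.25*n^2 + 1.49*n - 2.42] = 20.13*n^2 + 0.5*n + 1.49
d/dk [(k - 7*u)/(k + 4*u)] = 11*u/(k + 4*u)^2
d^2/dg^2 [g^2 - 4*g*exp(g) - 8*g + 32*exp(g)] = -4*g*exp(g) + 24*exp(g) + 2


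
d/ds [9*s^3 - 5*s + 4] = 27*s^2 - 5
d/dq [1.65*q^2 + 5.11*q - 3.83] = 3.3*q + 5.11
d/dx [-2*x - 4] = -2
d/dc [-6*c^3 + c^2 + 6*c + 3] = -18*c^2 + 2*c + 6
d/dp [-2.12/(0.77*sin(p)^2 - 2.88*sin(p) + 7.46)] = (3.2648*sin(p) - 6.1056)*cos(p)/(0.77*sin(p)^2 - 2.88*sin(p) + 7.46)^2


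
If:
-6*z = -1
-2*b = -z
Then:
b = 1/12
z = 1/6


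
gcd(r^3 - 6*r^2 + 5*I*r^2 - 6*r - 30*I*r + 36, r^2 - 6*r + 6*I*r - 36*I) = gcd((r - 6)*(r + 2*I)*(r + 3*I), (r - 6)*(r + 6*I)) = r - 6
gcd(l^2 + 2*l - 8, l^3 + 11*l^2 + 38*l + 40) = l + 4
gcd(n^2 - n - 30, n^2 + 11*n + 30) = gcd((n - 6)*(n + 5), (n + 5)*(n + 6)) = n + 5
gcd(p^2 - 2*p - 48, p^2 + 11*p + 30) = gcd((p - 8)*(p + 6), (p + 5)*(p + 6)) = p + 6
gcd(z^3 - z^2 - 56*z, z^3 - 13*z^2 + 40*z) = z^2 - 8*z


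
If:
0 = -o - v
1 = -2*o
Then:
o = -1/2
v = 1/2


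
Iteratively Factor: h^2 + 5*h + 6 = (h + 2)*(h + 3)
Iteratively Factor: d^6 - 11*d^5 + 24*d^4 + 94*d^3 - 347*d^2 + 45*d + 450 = (d - 5)*(d^5 - 6*d^4 - 6*d^3 + 64*d^2 - 27*d - 90) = (d - 5)*(d + 1)*(d^4 - 7*d^3 + d^2 + 63*d - 90) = (d - 5)*(d - 2)*(d + 1)*(d^3 - 5*d^2 - 9*d + 45) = (d - 5)^2*(d - 2)*(d + 1)*(d^2 - 9) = (d - 5)^2*(d - 2)*(d + 1)*(d + 3)*(d - 3)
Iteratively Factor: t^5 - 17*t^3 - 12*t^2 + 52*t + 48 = (t + 2)*(t^4 - 2*t^3 - 13*t^2 + 14*t + 24) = (t + 2)*(t + 3)*(t^3 - 5*t^2 + 2*t + 8) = (t - 2)*(t + 2)*(t + 3)*(t^2 - 3*t - 4) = (t - 4)*(t - 2)*(t + 2)*(t + 3)*(t + 1)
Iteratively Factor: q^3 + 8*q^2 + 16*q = (q + 4)*(q^2 + 4*q) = (q + 4)^2*(q)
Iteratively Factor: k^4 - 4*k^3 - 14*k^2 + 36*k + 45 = (k + 3)*(k^3 - 7*k^2 + 7*k + 15) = (k - 3)*(k + 3)*(k^2 - 4*k - 5) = (k - 5)*(k - 3)*(k + 3)*(k + 1)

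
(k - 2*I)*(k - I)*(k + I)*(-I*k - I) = -I*k^4 - 2*k^3 - I*k^3 - 2*k^2 - I*k^2 - 2*k - I*k - 2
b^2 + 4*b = b*(b + 4)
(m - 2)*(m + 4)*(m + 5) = m^3 + 7*m^2 + 2*m - 40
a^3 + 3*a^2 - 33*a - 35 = (a - 5)*(a + 1)*(a + 7)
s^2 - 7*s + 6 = (s - 6)*(s - 1)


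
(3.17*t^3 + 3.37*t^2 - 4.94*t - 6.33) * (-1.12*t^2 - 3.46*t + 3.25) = -3.5504*t^5 - 14.7426*t^4 + 4.1751*t^3 + 35.1345*t^2 + 5.8468*t - 20.5725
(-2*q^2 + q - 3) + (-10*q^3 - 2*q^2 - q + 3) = -10*q^3 - 4*q^2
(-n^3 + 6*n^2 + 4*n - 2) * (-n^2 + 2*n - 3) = n^5 - 8*n^4 + 11*n^3 - 8*n^2 - 16*n + 6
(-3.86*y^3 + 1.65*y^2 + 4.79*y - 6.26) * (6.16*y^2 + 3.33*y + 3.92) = -23.7776*y^5 - 2.6898*y^4 + 19.8697*y^3 - 16.1429*y^2 - 2.069*y - 24.5392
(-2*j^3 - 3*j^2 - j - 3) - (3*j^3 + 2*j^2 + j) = -5*j^3 - 5*j^2 - 2*j - 3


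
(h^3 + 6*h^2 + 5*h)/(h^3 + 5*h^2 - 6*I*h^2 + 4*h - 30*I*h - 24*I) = h*(h + 5)/(h^2 + 2*h*(2 - 3*I) - 24*I)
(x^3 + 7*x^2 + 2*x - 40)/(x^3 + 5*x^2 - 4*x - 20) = (x + 4)/(x + 2)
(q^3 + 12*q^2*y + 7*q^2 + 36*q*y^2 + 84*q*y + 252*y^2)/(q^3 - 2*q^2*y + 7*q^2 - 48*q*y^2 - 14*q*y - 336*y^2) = (-q - 6*y)/(-q + 8*y)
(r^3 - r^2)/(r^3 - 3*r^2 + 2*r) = r/(r - 2)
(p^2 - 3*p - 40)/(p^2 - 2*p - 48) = (p + 5)/(p + 6)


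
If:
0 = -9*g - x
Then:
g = -x/9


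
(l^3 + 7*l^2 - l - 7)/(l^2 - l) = l + 8 + 7/l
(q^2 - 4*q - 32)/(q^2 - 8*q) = (q + 4)/q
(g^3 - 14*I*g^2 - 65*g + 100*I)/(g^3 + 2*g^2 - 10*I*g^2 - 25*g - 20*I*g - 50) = (g - 4*I)/(g + 2)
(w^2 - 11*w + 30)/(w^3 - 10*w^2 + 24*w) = (w - 5)/(w*(w - 4))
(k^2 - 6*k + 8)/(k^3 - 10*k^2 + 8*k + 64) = (k - 2)/(k^2 - 6*k - 16)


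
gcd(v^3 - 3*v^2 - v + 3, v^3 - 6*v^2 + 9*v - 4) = v - 1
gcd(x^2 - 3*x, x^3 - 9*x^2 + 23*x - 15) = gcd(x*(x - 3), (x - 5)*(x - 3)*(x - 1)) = x - 3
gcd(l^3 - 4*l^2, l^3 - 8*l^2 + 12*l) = l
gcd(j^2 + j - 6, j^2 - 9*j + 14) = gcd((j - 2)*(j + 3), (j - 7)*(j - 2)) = j - 2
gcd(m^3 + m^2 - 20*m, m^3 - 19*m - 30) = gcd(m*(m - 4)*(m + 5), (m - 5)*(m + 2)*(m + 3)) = 1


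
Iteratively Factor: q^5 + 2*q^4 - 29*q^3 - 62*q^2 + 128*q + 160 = (q - 2)*(q^4 + 4*q^3 - 21*q^2 - 104*q - 80) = (q - 2)*(q + 4)*(q^3 - 21*q - 20) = (q - 2)*(q + 4)^2*(q^2 - 4*q - 5) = (q - 2)*(q + 1)*(q + 4)^2*(q - 5)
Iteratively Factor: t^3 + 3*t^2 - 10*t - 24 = (t + 4)*(t^2 - t - 6) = (t + 2)*(t + 4)*(t - 3)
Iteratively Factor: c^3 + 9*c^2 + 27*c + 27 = (c + 3)*(c^2 + 6*c + 9) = (c + 3)^2*(c + 3)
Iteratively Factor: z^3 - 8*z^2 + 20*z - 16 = (z - 2)*(z^2 - 6*z + 8) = (z - 4)*(z - 2)*(z - 2)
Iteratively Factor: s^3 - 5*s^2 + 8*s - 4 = (s - 2)*(s^2 - 3*s + 2) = (s - 2)^2*(s - 1)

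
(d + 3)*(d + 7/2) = d^2 + 13*d/2 + 21/2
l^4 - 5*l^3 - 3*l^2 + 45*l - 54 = (l - 3)^2*(l - 2)*(l + 3)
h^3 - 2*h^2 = h^2*(h - 2)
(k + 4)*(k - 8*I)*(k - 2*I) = k^3 + 4*k^2 - 10*I*k^2 - 16*k - 40*I*k - 64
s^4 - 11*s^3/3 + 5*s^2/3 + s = s*(s - 3)*(s - 1)*(s + 1/3)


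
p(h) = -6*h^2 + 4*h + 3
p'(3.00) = -32.00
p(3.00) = -39.00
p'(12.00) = -140.00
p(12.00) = -813.00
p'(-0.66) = 11.92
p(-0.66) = -2.25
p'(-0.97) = 15.64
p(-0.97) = -6.53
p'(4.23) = -46.76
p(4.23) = -87.44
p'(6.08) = -68.96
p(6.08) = -194.48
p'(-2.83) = 37.96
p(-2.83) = -56.37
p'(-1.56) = 22.72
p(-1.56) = -17.84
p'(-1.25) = 19.00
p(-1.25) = -11.38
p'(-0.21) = 6.52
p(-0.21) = 1.90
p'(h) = 4 - 12*h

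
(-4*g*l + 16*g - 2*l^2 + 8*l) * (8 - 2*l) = 8*g*l^2 - 64*g*l + 128*g + 4*l^3 - 32*l^2 + 64*l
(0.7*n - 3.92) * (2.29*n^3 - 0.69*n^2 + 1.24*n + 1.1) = 1.603*n^4 - 9.4598*n^3 + 3.5728*n^2 - 4.0908*n - 4.312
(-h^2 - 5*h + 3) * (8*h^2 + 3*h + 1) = -8*h^4 - 43*h^3 + 8*h^2 + 4*h + 3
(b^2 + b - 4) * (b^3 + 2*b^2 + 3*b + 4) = b^5 + 3*b^4 + b^3 - b^2 - 8*b - 16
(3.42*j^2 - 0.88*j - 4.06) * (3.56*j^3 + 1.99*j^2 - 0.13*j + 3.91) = 12.1752*j^5 + 3.673*j^4 - 16.6494*j^3 + 5.4072*j^2 - 2.913*j - 15.8746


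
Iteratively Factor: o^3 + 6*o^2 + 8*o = (o)*(o^2 + 6*o + 8) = o*(o + 4)*(o + 2)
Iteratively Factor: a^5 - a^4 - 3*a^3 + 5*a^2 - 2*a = (a)*(a^4 - a^3 - 3*a^2 + 5*a - 2) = a*(a - 1)*(a^3 - 3*a + 2) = a*(a - 1)^2*(a^2 + a - 2) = a*(a - 1)^3*(a + 2)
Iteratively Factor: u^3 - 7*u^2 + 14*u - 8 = (u - 4)*(u^2 - 3*u + 2) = (u - 4)*(u - 1)*(u - 2)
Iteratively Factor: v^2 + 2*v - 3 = (v - 1)*(v + 3)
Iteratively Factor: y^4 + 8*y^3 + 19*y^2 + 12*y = (y + 4)*(y^3 + 4*y^2 + 3*y) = y*(y + 4)*(y^2 + 4*y + 3) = y*(y + 3)*(y + 4)*(y + 1)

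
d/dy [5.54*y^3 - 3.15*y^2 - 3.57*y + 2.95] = 16.62*y^2 - 6.3*y - 3.57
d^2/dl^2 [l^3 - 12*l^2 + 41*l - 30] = 6*l - 24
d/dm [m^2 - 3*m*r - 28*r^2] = 2*m - 3*r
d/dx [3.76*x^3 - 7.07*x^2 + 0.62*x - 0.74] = 11.28*x^2 - 14.14*x + 0.62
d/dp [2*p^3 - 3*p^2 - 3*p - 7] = 6*p^2 - 6*p - 3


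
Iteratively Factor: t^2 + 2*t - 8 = (t + 4)*(t - 2)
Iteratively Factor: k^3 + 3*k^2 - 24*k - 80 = (k - 5)*(k^2 + 8*k + 16) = (k - 5)*(k + 4)*(k + 4)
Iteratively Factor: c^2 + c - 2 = (c - 1)*(c + 2)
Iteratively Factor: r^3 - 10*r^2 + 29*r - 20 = (r - 4)*(r^2 - 6*r + 5) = (r - 5)*(r - 4)*(r - 1)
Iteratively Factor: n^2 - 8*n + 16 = (n - 4)*(n - 4)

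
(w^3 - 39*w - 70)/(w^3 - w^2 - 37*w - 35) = (w + 2)/(w + 1)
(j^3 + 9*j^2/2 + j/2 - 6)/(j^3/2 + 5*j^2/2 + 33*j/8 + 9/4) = 4*(j^2 + 3*j - 4)/(2*j^2 + 7*j + 6)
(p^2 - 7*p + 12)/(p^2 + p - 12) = (p - 4)/(p + 4)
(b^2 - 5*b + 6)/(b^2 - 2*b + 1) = (b^2 - 5*b + 6)/(b^2 - 2*b + 1)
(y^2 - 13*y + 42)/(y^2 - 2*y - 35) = (y - 6)/(y + 5)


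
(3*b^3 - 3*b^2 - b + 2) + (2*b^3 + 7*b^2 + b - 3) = 5*b^3 + 4*b^2 - 1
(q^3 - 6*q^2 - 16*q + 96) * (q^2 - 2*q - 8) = q^5 - 8*q^4 - 12*q^3 + 176*q^2 - 64*q - 768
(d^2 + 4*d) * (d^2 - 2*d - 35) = d^4 + 2*d^3 - 43*d^2 - 140*d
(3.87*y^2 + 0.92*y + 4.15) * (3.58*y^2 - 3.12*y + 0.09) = 13.8546*y^4 - 8.7808*y^3 + 12.3349*y^2 - 12.8652*y + 0.3735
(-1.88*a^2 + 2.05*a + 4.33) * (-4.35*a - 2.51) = 8.178*a^3 - 4.1987*a^2 - 23.981*a - 10.8683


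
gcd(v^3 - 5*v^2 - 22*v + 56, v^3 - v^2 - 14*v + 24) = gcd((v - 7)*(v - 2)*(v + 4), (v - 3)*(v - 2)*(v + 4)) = v^2 + 2*v - 8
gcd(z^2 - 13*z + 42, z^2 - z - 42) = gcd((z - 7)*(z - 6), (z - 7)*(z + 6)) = z - 7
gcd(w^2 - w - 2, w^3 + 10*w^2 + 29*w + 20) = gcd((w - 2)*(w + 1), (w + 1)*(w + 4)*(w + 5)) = w + 1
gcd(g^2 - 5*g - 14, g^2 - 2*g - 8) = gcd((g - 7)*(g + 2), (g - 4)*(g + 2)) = g + 2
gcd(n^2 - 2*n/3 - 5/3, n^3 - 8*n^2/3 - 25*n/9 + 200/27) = n - 5/3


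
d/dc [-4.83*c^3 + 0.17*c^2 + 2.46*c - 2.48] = -14.49*c^2 + 0.34*c + 2.46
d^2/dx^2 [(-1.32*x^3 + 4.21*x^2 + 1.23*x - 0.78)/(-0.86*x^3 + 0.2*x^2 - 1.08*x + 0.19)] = (-3.5527136788005e-15*x^7 - 5.77335200000001*x^6 - 12.814344*x^5 + 34.24176*x^4 - 8.43065200000001*x^3 + 1.456896*x^2 + 0.320184*x + 0.95155)/(0.636056*x^9 - 0.44376*x^8 + 2.499504*x^7 - 1.544132*x^6 + 3.334992*x^5 - 1.781472*x^4 + 1.59909*x^3 - 0.686508*x^2 + 0.116964*x - 0.006859)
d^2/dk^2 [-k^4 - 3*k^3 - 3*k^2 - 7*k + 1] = -12*k^2 - 18*k - 6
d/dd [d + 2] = 1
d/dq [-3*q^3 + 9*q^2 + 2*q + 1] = -9*q^2 + 18*q + 2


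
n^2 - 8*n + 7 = (n - 7)*(n - 1)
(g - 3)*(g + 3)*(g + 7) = g^3 + 7*g^2 - 9*g - 63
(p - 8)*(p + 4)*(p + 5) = p^3 + p^2 - 52*p - 160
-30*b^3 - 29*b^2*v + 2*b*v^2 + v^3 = (-5*b + v)*(b + v)*(6*b + v)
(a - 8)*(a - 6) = a^2 - 14*a + 48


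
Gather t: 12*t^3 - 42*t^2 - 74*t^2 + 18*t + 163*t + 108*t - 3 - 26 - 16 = 12*t^3 - 116*t^2 + 289*t - 45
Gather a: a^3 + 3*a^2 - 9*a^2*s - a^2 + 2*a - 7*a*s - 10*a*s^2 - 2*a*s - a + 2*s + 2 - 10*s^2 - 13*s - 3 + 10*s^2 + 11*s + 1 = a^3 + a^2*(2 - 9*s) + a*(-10*s^2 - 9*s + 1)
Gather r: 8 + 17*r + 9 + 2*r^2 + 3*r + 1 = 2*r^2 + 20*r + 18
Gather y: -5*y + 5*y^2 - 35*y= 5*y^2 - 40*y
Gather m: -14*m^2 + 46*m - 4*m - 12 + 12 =-14*m^2 + 42*m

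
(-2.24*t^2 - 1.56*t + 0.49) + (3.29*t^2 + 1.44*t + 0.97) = 1.05*t^2 - 0.12*t + 1.46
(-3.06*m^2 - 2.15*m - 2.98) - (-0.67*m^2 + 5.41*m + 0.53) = -2.39*m^2 - 7.56*m - 3.51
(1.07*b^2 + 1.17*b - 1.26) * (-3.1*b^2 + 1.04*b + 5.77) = -3.317*b^4 - 2.5142*b^3 + 11.2967*b^2 + 5.4405*b - 7.2702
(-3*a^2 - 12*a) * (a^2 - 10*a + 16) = -3*a^4 + 18*a^3 + 72*a^2 - 192*a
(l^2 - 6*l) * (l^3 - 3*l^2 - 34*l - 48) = l^5 - 9*l^4 - 16*l^3 + 156*l^2 + 288*l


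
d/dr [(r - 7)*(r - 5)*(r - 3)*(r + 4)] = 4*r^3 - 33*r^2 + 22*r + 179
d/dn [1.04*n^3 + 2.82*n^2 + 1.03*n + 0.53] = 3.12*n^2 + 5.64*n + 1.03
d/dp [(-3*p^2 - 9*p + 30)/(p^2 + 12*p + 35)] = -27/(p^2 + 14*p + 49)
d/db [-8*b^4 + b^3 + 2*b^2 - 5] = b*(-32*b^2 + 3*b + 4)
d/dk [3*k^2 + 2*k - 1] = 6*k + 2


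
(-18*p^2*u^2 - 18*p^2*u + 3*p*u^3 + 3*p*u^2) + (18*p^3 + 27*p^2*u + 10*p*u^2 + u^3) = 18*p^3 - 18*p^2*u^2 + 9*p^2*u + 3*p*u^3 + 13*p*u^2 + u^3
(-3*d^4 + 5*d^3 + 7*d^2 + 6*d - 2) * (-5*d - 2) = 15*d^5 - 19*d^4 - 45*d^3 - 44*d^2 - 2*d + 4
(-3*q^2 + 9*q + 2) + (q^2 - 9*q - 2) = -2*q^2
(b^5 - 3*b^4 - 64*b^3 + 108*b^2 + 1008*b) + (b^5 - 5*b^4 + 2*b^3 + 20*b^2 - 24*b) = 2*b^5 - 8*b^4 - 62*b^3 + 128*b^2 + 984*b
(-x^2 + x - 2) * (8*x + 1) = -8*x^3 + 7*x^2 - 15*x - 2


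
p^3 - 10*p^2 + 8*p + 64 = (p - 8)*(p - 4)*(p + 2)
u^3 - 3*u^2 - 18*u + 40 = (u - 5)*(u - 2)*(u + 4)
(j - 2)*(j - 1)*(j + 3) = j^3 - 7*j + 6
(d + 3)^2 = d^2 + 6*d + 9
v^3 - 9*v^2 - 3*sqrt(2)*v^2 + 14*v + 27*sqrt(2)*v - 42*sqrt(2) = (v - 7)*(v - 2)*(v - 3*sqrt(2))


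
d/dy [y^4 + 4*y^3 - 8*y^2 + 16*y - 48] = 4*y^3 + 12*y^2 - 16*y + 16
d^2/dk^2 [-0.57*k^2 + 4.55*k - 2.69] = -1.14000000000000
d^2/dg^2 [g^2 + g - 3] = 2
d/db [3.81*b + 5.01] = 3.81000000000000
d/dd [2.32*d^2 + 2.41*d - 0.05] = 4.64*d + 2.41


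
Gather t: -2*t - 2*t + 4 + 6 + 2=12 - 4*t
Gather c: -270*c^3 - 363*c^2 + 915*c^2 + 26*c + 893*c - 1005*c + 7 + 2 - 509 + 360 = -270*c^3 + 552*c^2 - 86*c - 140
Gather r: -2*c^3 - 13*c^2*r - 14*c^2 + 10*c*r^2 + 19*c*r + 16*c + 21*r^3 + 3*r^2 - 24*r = -2*c^3 - 14*c^2 + 16*c + 21*r^3 + r^2*(10*c + 3) + r*(-13*c^2 + 19*c - 24)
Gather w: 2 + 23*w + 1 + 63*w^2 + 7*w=63*w^2 + 30*w + 3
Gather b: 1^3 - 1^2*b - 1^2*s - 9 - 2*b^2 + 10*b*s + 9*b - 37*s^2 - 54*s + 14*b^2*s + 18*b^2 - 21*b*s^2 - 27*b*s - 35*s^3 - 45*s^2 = b^2*(14*s + 16) + b*(-21*s^2 - 17*s + 8) - 35*s^3 - 82*s^2 - 55*s - 8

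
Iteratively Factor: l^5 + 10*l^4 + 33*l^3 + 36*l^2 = (l + 4)*(l^4 + 6*l^3 + 9*l^2) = l*(l + 4)*(l^3 + 6*l^2 + 9*l) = l*(l + 3)*(l + 4)*(l^2 + 3*l) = l^2*(l + 3)*(l + 4)*(l + 3)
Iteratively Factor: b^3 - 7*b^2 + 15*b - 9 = (b - 1)*(b^2 - 6*b + 9) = (b - 3)*(b - 1)*(b - 3)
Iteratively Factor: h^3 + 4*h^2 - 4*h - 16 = (h + 4)*(h^2 - 4) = (h + 2)*(h + 4)*(h - 2)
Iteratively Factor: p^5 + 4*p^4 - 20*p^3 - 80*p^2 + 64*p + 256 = (p + 2)*(p^4 + 2*p^3 - 24*p^2 - 32*p + 128) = (p + 2)*(p + 4)*(p^3 - 2*p^2 - 16*p + 32) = (p - 2)*(p + 2)*(p + 4)*(p^2 - 16) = (p - 4)*(p - 2)*(p + 2)*(p + 4)*(p + 4)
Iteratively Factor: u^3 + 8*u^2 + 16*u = (u + 4)*(u^2 + 4*u) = (u + 4)^2*(u)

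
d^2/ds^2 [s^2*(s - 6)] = 6*s - 12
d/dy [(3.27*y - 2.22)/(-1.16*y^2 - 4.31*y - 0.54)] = (3.7932*y^2 - 5.1504*y - 11.334)/(1.3456*y^4 + 9.9992*y^3 + 19.8289*y^2 + 4.6548*y + 0.2916)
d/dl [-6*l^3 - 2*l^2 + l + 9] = -18*l^2 - 4*l + 1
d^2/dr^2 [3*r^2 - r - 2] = 6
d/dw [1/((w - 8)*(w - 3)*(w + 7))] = (-(w - 8)*(w - 3) - (w - 8)*(w + 7) - (w - 3)*(w + 7))/((w - 8)^2*(w - 3)^2*(w + 7)^2)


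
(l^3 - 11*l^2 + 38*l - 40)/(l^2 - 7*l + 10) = l - 4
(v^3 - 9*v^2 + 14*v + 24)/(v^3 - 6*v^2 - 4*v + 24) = (v^2 - 3*v - 4)/(v^2 - 4)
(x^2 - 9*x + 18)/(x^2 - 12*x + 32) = (x^2 - 9*x + 18)/(x^2 - 12*x + 32)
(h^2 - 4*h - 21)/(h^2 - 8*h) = (h^2 - 4*h - 21)/(h*(h - 8))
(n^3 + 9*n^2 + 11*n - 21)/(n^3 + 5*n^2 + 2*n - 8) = (n^2 + 10*n + 21)/(n^2 + 6*n + 8)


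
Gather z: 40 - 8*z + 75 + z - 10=105 - 7*z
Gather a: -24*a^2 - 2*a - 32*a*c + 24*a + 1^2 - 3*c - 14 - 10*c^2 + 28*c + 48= -24*a^2 + a*(22 - 32*c) - 10*c^2 + 25*c + 35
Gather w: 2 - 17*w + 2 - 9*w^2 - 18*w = -9*w^2 - 35*w + 4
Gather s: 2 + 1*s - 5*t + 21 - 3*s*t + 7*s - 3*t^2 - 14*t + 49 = s*(8 - 3*t) - 3*t^2 - 19*t + 72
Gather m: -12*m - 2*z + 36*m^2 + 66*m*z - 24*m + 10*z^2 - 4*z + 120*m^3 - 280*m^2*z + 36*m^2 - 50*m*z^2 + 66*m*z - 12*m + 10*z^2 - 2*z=120*m^3 + m^2*(72 - 280*z) + m*(-50*z^2 + 132*z - 48) + 20*z^2 - 8*z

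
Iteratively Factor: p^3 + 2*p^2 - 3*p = (p)*(p^2 + 2*p - 3) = p*(p - 1)*(p + 3)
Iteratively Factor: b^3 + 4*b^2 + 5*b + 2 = (b + 2)*(b^2 + 2*b + 1) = (b + 1)*(b + 2)*(b + 1)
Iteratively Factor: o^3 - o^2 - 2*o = (o + 1)*(o^2 - 2*o) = o*(o + 1)*(o - 2)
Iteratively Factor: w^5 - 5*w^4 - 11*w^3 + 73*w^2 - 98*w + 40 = (w + 4)*(w^4 - 9*w^3 + 25*w^2 - 27*w + 10) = (w - 1)*(w + 4)*(w^3 - 8*w^2 + 17*w - 10) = (w - 2)*(w - 1)*(w + 4)*(w^2 - 6*w + 5) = (w - 2)*(w - 1)^2*(w + 4)*(w - 5)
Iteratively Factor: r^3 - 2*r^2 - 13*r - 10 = (r + 2)*(r^2 - 4*r - 5) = (r - 5)*(r + 2)*(r + 1)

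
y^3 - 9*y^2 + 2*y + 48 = (y - 8)*(y - 3)*(y + 2)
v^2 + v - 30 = (v - 5)*(v + 6)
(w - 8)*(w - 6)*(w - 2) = w^3 - 16*w^2 + 76*w - 96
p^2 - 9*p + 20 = (p - 5)*(p - 4)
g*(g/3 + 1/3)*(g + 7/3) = g^3/3 + 10*g^2/9 + 7*g/9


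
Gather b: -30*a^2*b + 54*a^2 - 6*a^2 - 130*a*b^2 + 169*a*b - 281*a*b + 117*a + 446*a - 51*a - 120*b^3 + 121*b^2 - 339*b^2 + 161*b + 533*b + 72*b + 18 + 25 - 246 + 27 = 48*a^2 + 512*a - 120*b^3 + b^2*(-130*a - 218) + b*(-30*a^2 - 112*a + 766) - 176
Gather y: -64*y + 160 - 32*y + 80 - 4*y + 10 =250 - 100*y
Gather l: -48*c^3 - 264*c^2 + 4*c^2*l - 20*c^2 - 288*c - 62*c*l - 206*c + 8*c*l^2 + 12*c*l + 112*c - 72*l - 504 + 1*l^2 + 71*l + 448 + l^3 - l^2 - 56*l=-48*c^3 - 284*c^2 + 8*c*l^2 - 382*c + l^3 + l*(4*c^2 - 50*c - 57) - 56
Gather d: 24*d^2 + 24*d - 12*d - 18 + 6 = 24*d^2 + 12*d - 12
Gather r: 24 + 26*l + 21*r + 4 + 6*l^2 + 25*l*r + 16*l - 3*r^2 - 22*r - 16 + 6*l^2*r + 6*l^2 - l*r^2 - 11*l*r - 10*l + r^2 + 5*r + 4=12*l^2 + 32*l + r^2*(-l - 2) + r*(6*l^2 + 14*l + 4) + 16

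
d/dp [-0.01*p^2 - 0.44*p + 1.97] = -0.02*p - 0.44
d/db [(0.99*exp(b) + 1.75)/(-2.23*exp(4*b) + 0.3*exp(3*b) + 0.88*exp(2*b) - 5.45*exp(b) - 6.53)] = (6.6231*exp(4*b) + 15.016*exp(3*b) - 2.4462*exp(2*b) - 3.08*exp(b) + 3.0728)*exp(b)/(4.9729*exp(8*b) - 1.338*exp(7*b) - 3.8348*exp(6*b) + 24.835*exp(5*b) + 26.6282*exp(4*b) - 13.51*exp(3*b) + 18.2097*exp(2*b) + 71.177*exp(b) + 42.6409)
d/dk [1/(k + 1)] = -1/(k + 1)^2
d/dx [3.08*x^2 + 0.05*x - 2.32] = 6.16*x + 0.05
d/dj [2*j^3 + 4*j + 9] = 6*j^2 + 4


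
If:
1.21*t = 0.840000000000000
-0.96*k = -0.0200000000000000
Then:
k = 0.02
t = 0.69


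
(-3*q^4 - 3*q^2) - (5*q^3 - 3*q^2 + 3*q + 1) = -3*q^4 - 5*q^3 - 3*q - 1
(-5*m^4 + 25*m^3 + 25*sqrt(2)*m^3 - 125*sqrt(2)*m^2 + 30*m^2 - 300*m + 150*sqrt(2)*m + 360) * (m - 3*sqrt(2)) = -5*m^5 + 25*m^4 + 40*sqrt(2)*m^4 - 200*sqrt(2)*m^3 - 120*m^3 + 60*sqrt(2)*m^2 + 450*m^2 - 540*m + 900*sqrt(2)*m - 1080*sqrt(2)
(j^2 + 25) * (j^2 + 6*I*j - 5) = j^4 + 6*I*j^3 + 20*j^2 + 150*I*j - 125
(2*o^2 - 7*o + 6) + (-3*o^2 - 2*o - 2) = -o^2 - 9*o + 4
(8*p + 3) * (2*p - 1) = 16*p^2 - 2*p - 3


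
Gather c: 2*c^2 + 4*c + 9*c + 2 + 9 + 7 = 2*c^2 + 13*c + 18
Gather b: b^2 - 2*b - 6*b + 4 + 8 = b^2 - 8*b + 12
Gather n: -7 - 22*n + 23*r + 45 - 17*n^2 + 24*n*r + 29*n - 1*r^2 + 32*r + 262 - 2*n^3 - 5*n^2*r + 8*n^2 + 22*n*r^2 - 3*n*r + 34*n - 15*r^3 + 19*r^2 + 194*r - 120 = -2*n^3 + n^2*(-5*r - 9) + n*(22*r^2 + 21*r + 41) - 15*r^3 + 18*r^2 + 249*r + 180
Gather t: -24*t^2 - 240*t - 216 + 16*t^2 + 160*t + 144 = -8*t^2 - 80*t - 72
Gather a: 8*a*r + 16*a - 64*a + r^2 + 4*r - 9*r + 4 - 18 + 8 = a*(8*r - 48) + r^2 - 5*r - 6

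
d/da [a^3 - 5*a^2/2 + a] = 3*a^2 - 5*a + 1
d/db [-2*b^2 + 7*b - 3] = 7 - 4*b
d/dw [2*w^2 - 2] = 4*w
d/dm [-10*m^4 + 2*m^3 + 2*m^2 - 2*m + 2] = -40*m^3 + 6*m^2 + 4*m - 2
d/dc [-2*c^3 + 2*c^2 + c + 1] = -6*c^2 + 4*c + 1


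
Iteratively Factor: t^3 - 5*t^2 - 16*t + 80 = (t + 4)*(t^2 - 9*t + 20) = (t - 4)*(t + 4)*(t - 5)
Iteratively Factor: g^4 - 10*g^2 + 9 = (g + 3)*(g^3 - 3*g^2 - g + 3) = (g - 3)*(g + 3)*(g^2 - 1) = (g - 3)*(g + 1)*(g + 3)*(g - 1)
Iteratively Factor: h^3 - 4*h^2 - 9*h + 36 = (h - 3)*(h^2 - h - 12) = (h - 3)*(h + 3)*(h - 4)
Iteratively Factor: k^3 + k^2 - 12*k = (k + 4)*(k^2 - 3*k) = (k - 3)*(k + 4)*(k)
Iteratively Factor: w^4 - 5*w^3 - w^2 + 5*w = (w - 5)*(w^3 - w) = (w - 5)*(w + 1)*(w^2 - w) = w*(w - 5)*(w + 1)*(w - 1)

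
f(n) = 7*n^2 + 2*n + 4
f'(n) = 14*n + 2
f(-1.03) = 9.37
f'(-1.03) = -12.42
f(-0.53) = 4.91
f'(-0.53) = -5.42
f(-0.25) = 3.94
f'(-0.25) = -1.50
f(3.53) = 98.29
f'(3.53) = 51.42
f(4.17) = 134.06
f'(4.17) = 60.38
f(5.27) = 208.95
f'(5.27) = 75.78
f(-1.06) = 9.75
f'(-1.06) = -12.84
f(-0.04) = 3.93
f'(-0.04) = 1.44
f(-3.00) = 61.00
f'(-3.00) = -40.00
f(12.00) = 1036.00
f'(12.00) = 170.00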